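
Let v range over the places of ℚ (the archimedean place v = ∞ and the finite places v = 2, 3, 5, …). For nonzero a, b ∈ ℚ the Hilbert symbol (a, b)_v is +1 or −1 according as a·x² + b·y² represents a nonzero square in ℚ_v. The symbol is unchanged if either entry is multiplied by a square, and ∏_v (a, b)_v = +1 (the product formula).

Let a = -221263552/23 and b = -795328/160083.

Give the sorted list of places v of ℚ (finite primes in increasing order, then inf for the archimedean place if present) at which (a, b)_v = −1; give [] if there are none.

[2, 37, 41, 43, 53, inf]

Mod squares: a ≡ -79516589, b ≡ -129. Check v ∈ {∞, 2, 3, 7, 11, 17, 23, 37, 41, 43, 53}.
v=7: a=7^0·(≡4), b=7^-2·(≡1) mod 7; (4|7)=+1, (1|7)=+1; (−1)^{0·-2·3}·(+1)^-2·(+1)^0 = +1.
v=2: v_2(a)=6, v_2(b)=6; units ≡ 3, 7 (mod 8); ε·ε+αω+βω = 1·1+6·0+6·1 ≡ 1  ⇒  (a,b)_2 = -1.
v=11: a=11^0·(≡7), b=11^-2·(≡9) mod 11; (7|11)=-1, (9|11)=+1; (−1)^{0·-2·5}·(-1)^-2·(+1)^0 = +1.
v=43: a=43^1·(≡40), b=43^1·(≡1) mod 43; (40|43)=+1, (1|43)=+1; (−1)^{1·1·21}·(+1)^1·(+1)^1 = -1.
v=53: a=53^1·(≡38), b=53^0·(≡18) mod 53; (38|53)=+1, (18|53)=-1; (−1)^{1·0·26}·(+1)^0·(-1)^1 = -1.
v=23: a=23^-1·(≡13), b=23^0·(≡4) mod 23; (13|23)=+1, (4|23)=+1; (−1)^{-1·0·11}·(+1)^0·(+1)^-1 = +1.
v=∞: -79516589 < 0 and -129 < 0  ⇒  (a,b)_∞ = -1.
v=37: a=37^1·(≡27), b=37^0·(≡17) mod 37; (27|37)=+1, (17|37)=-1; (−1)^{1·0·18}·(+1)^0·(-1)^1 = -1.
v=41: a=41^1·(≡14), b=41^0·(≡34) mod 41; (14|41)=-1, (34|41)=-1; (−1)^{1·0·20}·(-1)^0·(-1)^1 = -1.
v=3: a=3^0·(≡1), b=3^-3·(≡2) mod 3; (1|3)=+1, (2|3)=-1; (−1)^{0·-3·1}·(+1)^-3·(-1)^0 = +1.
v=17: a=17^0·(≡14), b=17^2·(≡11) mod 17; (14|17)=-1, (11|17)=-1; (−1)^{0·2·8}·(-1)^2·(-1)^0 = +1.
Ram(-79516589, -129) = {2, 37, 41, 43, 53, ∞}; no ℚ_2-point on the conic.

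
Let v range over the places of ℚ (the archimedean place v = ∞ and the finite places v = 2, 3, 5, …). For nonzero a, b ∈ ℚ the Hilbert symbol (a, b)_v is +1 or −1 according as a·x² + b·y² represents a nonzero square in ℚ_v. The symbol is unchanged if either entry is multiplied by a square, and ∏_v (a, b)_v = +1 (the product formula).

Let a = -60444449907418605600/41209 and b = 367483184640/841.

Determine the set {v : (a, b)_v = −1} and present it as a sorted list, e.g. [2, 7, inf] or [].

[]

(a, b) ≡ (-66, 24310) mod (ℚ^×)²; places V = {2, 3, 5, 7, 11, 13, 17, 29, ∞}.
(a,b)_5: α=2, u≡4; β=1, v≡3 (mod 5); (4|5)=+1, (3|5)=-1; sign (−1)^0·+1^1·-1^2 = +1.
(a,b)_29: α=-2, u≡12; β=-2, v≡3 (mod 29); (12|29)=-1, (3|29)=-1; sign (−1)^0·-1^-2·-1^-2 = +1.
(a,b)_3: α=19, u≡2; β=10, v≡1 (mod 3); (2|3)=-1, (1|3)=+1; sign (−1)^0·-1^10·+1^19 = +1.
(a,b)_2: α=5, β=9; u≡7, v≡3 (mod 8); ε(u)ε(v)=1·1, αω(v)=5·1, βω(u)=9·0; sum ≡ 0  ⇒  +1.
(a,b)_7: α=-2, u≡2; β=0, v≡5 (mod 7); (2|7)=+1, (5|7)=-1; sign (−1)^0·+1^0·-1^-2 = +1.
(a,b)_∞: sgn(-66)=−, sgn(24310)=+, so +1.
(a,b)_17: α=2, u≡16; β=1, v≡2 (mod 17); (16|17)=+1, (2|17)=+1; sign (−1)^0·+1^1·+1^2 = +1.
(a,b)_11: α=3, u≡4; β=1, v≡6 (mod 11); (4|11)=+1, (6|11)=-1; sign (−1)^1·+1^1·-1^3 = +1.
(a,b)_13: α=2, u≡3; β=1, v≡7 (mod 13); (3|13)=+1, (7|13)=-1; sign (−1)^0·+1^1·-1^2 = +1.
Every local symbol is +1, so the conic -66·x² + 24310·y² = z² has ℚ_v-points for all v and hence a ℚ-point; (a, b / ℚ) ≅ M_2(ℚ).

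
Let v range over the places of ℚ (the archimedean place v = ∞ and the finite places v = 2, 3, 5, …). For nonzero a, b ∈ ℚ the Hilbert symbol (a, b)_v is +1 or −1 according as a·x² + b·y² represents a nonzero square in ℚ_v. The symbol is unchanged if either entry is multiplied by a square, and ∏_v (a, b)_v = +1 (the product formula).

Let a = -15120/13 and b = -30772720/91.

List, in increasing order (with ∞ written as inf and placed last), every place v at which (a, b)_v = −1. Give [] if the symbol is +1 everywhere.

[2, 3, 5, 11, 13, inf]

Mod squares: a ≡ -1365, b ≡ -5005. Check v ∈ {∞, 2, 3, 5, 7, 11, 13, 17}.
v=7: a=7^1·(≡4), b=7^-1·(≡6) mod 7; (4|7)=+1, (6|7)=-1; (−1)^{1·-1·3}·(+1)^-1·(-1)^1 = +1.
v=5: a=5^1·(≡2), b=5^1·(≡1) mod 5; (2|5)=-1, (1|5)=+1; (−1)^{1·1·2}·(-1)^1·(+1)^1 = -1.
v=11: a=11^0·(≡8), b=11^3·(≡8) mod 11; (8|11)=-1, (8|11)=-1; (−1)^{0·3·5}·(-1)^3·(-1)^0 = -1.
v=17: a=17^0·(≡6), b=17^2·(≡7) mod 17; (6|17)=-1, (7|17)=-1; (−1)^{0·2·8}·(-1)^2·(-1)^0 = +1.
v=13: a=13^-1·(≡12), b=13^-1·(≡5) mod 13; (12|13)=+1, (5|13)=-1; (−1)^{-1·-1·6}·(+1)^-1·(-1)^-1 = -1.
v=∞: -1365 < 0 and -5005 < 0  ⇒  (a,b)_∞ = -1.
v=2: v_2(a)=4, v_2(b)=4; units ≡ 3, 3 (mod 8); ε·ε+αω+βω = 1·1+4·1+4·1 ≡ 1  ⇒  (a,b)_2 = -1.
v=3: a=3^3·(≡1), b=3^0·(≡2) mod 3; (1|3)=+1, (2|3)=-1; (−1)^{3·0·1}·(+1)^0·(-1)^3 = -1.
(-1365, -5005 / ℚ) ramifies at {2, 3, 5, 11, 13, ∞}: a division algebra.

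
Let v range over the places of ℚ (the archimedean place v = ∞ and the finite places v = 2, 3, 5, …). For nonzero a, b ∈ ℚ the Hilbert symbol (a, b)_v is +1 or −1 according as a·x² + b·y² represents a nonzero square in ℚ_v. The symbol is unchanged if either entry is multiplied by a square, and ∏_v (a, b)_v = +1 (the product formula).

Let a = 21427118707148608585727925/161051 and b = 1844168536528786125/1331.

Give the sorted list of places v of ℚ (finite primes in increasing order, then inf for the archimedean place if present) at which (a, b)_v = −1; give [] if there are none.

[2, 5, 7, 29]

(a, b) ≡ (4617841767, 1577455) mod (ℚ^×)²; places V = {2, 3, 5, 7, 11, 17, 23, 29, 41, 43, ∞}.
(a,b)_7: α=9, u≡5; β=6, v≡6 (mod 7); (5|7)=-1, (6|7)=-1; sign (−1)^0·-1^6·-1^9 = -1.
(a,b)_29: α=1, u≡18; β=1, v≡5 (mod 29); (18|29)=-1, (5|29)=+1; sign (−1)^0·-1^1·+1^1 = -1.
(a,b)_43: α=1, u≡39; β=1, v≡41 (mod 43); (39|43)=-1, (41|43)=+1; sign (−1)^1·-1^1·+1^1 = +1.
(a,b)_2: α=0, β=0; u≡7, v≡7 (mod 8); ε(u)ε(v)=1·1, αω(v)=0·0, βω(u)=0·0; sum ≡ 1  ⇒  -1.
(a,b)_3: α=7, u≡2; β=2, v≡1 (mod 3); (2|3)=-1, (1|3)=+1; sign (−1)^0·-1^2·+1^7 = +1.
(a,b)_5: α=2, u≡2; β=3, v≡4 (mod 5); (2|5)=-1, (4|5)=+1; sign (−1)^0·-1^3·+1^2 = -1.
(a,b)_∞: sgn(4617841767)=+, sgn(1577455)=+, so +1.
(a,b)_23: α=1, u≡18; β=1, v≡17 (mod 23); (18|23)=+1, (17|23)=-1; sign (−1)^1·+1^1·-1^1 = +1.
(a,b)_41: α=3, u≡24; β=2, v≡18 (mod 41); (24|41)=-1, (18|41)=+1; sign (−1)^0·-1^2·+1^3 = +1.
(a,b)_17: α=3, u≡1; β=2, v≡9 (mod 17); (1|17)=+1, (9|17)=+1; sign (−1)^0·+1^2·+1^3 = +1.
(a,b)_11: α=-5, u≡10; β=-3, v≡9 (mod 11); (10|11)=-1, (9|11)=+1; sign (−1)^1·-1^-3·+1^-5 = +1.
|Ram(4617841767, 1577455)| = 4, even; anisotropic at {2, 5, 7, 29}.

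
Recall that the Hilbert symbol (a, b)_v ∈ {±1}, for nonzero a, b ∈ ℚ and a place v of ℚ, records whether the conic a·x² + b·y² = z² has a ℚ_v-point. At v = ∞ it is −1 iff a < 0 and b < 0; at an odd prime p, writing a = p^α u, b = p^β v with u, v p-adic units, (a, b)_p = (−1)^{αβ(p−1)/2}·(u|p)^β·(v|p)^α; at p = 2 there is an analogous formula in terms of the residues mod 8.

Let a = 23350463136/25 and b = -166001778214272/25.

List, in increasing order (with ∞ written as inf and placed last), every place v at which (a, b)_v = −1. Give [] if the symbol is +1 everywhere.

[11, 19]

(a, b) ≡ (3309306, -38) mod (ℚ^×)²; places V = {2, 3, 5, 7, 11, 13, 19, 29, ∞}.
(a,b)_2: α=5, β=7; u≡5, v≡5 (mod 8); ε(u)ε(v)=0·0, αω(v)=5·1, βω(u)=7·1; sum ≡ 0  ⇒  +1.
(a,b)_5: α=-2, u≡1; β=-2, v≡3 (mod 5); (1|5)=+1, (3|5)=-1; sign (−1)^0·+1^-2·-1^-2 = +1.
(a,b)_13: α=1, u≡1; β=2, v≡1 (mod 13); (1|13)=+1, (1|13)=+1; sign (−1)^0·+1^2·+1^1 = +1.
(a,b)_29: α=1, u≡24; β=2, v≡16 (mod 29); (24|29)=+1, (16|29)=+1; sign (−1)^0·+1^2·+1^1 = +1.
(a,b)_19: α=1, u≡17; β=1, v≡9 (mod 19); (17|19)=+1, (9|19)=+1; sign (−1)^1·+1^1·+1^1 = -1.
(a,b)_3: α=3, u≡2; β=4, v≡1 (mod 3); (2|3)=-1, (1|3)=+1; sign (−1)^0·-1^4·+1^3 = +1.
(a,b)_∞: sgn(3309306)=+, sgn(-38)=−, so +1.
(a,b)_7: α=3, u≡6; β=2, v≡1 (mod 7); (6|7)=-1, (1|7)=+1; sign (−1)^0·-1^2·+1^3 = +1.
(a,b)_11: α=1, u≡8; β=2, v≡6 (mod 11); (8|11)=-1, (6|11)=-1; sign (−1)^0·-1^2·-1^1 = -1.
Ram(3309306, -38) = {11, 19}; no ℚ_11-point on the conic.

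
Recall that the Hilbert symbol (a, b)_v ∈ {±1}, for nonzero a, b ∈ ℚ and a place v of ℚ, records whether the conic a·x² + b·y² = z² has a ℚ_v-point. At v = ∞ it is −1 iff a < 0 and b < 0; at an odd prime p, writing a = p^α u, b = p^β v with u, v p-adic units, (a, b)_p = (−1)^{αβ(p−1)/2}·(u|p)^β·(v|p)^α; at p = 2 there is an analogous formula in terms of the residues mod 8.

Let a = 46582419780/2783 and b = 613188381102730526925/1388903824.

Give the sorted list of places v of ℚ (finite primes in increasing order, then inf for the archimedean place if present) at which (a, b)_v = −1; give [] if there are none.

[5, 41]

Mod squares: a ≡ 1042015, b ≡ 13. Check v ∈ {∞, 2, 3, 5, 7, 11, 13, 17, 23, 41}.
v=∞: 1042015 > 0 and 13 > 0  ⇒  (a,b)_∞ = +1.
v=11: a=11^-2·(≡6), b=11^-6·(≡6) mod 11; (6|11)=-1, (6|11)=-1; (−1)^{-2·-6·5}·(-1)^-6·(-1)^-2 = +1.
v=2: v_2(a)=2, v_2(b)=-4; units ≡ 7, 5 (mod 8); ε·ε+αω+βω = 1·0+2·1+-4·0 ≡ 0  ⇒  (a,b)_2 = +1.
v=13: a=13^5·(≡10), b=13^9·(≡9) mod 13; (10|13)=+1, (9|13)=+1; (−1)^{5·9·6}·(+1)^9·(+1)^5 = +1.
v=5: a=5^1·(≡2), b=5^2·(≡3) mod 5; (2|5)=-1, (3|5)=-1; (−1)^{1·2·2}·(-1)^2·(-1)^1 = -1.
v=7: a=7^0·(≡2), b=7^-2·(≡3) mod 7; (2|7)=+1, (3|7)=-1; (−1)^{0·-2·3}·(+1)^-2·(-1)^0 = +1.
v=3: a=3^2·(≡1), b=3^2·(≡1) mod 3; (1|3)=+1, (1|3)=+1; (−1)^{2·2·1}·(+1)^2·(+1)^2 = +1.
v=23: a=23^-1·(≡12), b=23^2·(≡9) mod 23; (12|23)=+1, (9|23)=+1; (−1)^{-1·2·11}·(+1)^2·(+1)^-1 = +1.
v=41: a=41^1·(≡32), b=41^2·(≡28) mod 41; (32|41)=+1, (28|41)=-1; (−1)^{1·2·20}·(+1)^2·(-1)^1 = -1.
v=17: a=17^1·(≡5), b=17^2·(≡4) mod 17; (5|17)=-1, (4|17)=+1; (−1)^{1·2·8}·(-1)^2·(+1)^1 = +1.
(1042015, 13 / ℚ) ramifies at {5, 41}: a division algebra.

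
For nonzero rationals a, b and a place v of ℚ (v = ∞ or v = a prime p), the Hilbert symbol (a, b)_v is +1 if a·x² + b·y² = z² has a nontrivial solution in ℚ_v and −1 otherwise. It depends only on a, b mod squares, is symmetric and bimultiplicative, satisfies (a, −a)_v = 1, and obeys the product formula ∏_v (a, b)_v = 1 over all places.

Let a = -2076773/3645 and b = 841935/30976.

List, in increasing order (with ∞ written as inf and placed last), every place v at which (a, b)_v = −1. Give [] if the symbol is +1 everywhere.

(a, b) ≡ (-7585, 615) mod (ℚ^×)²; places V = {2, 3, 5, 11, 37, 41, ∞}.
(a,b)_∞: sgn(-7585)=−, sgn(615)=+, so +1.
(a,b)_5: α=-1, u≡3; β=1, v≡2 (mod 5); (3|5)=-1, (2|5)=-1; sign (−1)^0·-1^1·-1^-1 = +1.
(a,b)_3: α=-6, u≡2; β=1, v≡1 (mod 3); (2|3)=-1, (1|3)=+1; sign (−1)^0·-1^1·+1^-6 = -1.
(a,b)_41: α=1, u≡25; β=1, v≡29 (mod 41); (25|41)=+1, (29|41)=-1; sign (−1)^0·+1^1·-1^1 = -1.
(a,b)_2: α=0, β=-8; u≡7, v≡7 (mod 8); ε(u)ε(v)=1·1, αω(v)=0·0, βω(u)=-8·0; sum ≡ 1  ⇒  -1.
(a,b)_37: α=3, u≡29; β=2, v≡35 (mod 37); (29|37)=-1, (35|37)=-1; sign (−1)^0·-1^2·-1^3 = -1.
(a,b)_11: α=0, u≡4; β=-2, v≡2 (mod 11); (4|11)=+1, (2|11)=-1; sign (−1)^0·+1^-2·-1^0 = +1.
Ram(-7585, 615) = {2, 3, 37, 41}; no ℚ_2-point on the conic.

[2, 3, 37, 41]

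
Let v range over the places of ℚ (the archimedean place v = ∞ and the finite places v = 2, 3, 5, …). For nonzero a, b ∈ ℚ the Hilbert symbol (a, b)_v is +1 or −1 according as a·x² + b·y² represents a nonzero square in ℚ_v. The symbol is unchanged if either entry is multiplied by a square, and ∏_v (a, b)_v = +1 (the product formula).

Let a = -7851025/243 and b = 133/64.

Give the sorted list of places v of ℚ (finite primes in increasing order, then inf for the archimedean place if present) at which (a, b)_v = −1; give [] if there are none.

[17, 29]

(a, b) ≡ (-19227, 133) mod (ℚ^×)²; places V = {2, 3, 5, 7, 13, 17, 19, 29, ∞}.
(a,b)_5: α=2, u≡3; β=0, v≡2 (mod 5); (3|5)=-1, (2|5)=-1; sign (−1)^0·-1^0·-1^2 = +1.
(a,b)_13: α=1, u≡9; β=0, v≡10 (mod 13); (9|13)=+1, (10|13)=+1; sign (−1)^0·+1^0·+1^1 = +1.
(a,b)_19: α=0, u≡4; β=1, v≡1 (mod 19); (4|19)=+1, (1|19)=+1; sign (−1)^0·+1^1·+1^0 = +1.
(a,b)_29: α=1, u≡7; β=0, v≡27 (mod 29); (7|29)=+1, (27|29)=-1; sign (−1)^0·+1^0·-1^1 = -1.
(a,b)_∞: sgn(-19227)=−, sgn(133)=+, so +1.
(a,b)_17: α=1, u≡13; β=0, v≡5 (mod 17); (13|17)=+1, (5|17)=-1; sign (−1)^0·+1^0·-1^1 = -1.
(a,b)_7: α=2, u≡1; β=1, v≡5 (mod 7); (1|7)=+1, (5|7)=-1; sign (−1)^0·+1^1·-1^2 = +1.
(a,b)_3: α=-5, u≡2; β=0, v≡1 (mod 3); (2|3)=-1, (1|3)=+1; sign (−1)^0·-1^0·+1^-5 = +1.
(a,b)_2: α=0, β=-6; u≡5, v≡5 (mod 8); ε(u)ε(v)=0·0, αω(v)=0·1, βω(u)=-6·1; sum ≡ 0  ⇒  +1.
Ram(-19227, 133) = {17, 29}; no ℚ_17-point on the conic.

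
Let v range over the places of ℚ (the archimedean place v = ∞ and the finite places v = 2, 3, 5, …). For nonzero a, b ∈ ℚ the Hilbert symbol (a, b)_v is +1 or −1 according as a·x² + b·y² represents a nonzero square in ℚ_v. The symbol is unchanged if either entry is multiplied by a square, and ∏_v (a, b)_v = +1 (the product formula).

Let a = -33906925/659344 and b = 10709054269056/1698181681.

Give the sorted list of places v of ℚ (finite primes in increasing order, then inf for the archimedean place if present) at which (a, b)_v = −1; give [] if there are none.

[2, 13]

(a, b) ≡ (-13, 26) mod (ℚ^×)²; places V = {2, 3, 5, 7, 11, 13, 17, 19, 29, ∞}.
(a,b)_2: α=-4, β=7; u≡3, v≡5 (mod 8); ε(u)ε(v)=1·0, αω(v)=-4·1, βω(u)=7·1; sum ≡ 1  ⇒  -1.
(a,b)_5: α=2, u≡2; β=0, v≡1 (mod 5); (2|5)=-1, (1|5)=+1; sign (−1)^0·-1^0·+1^2 = +1.
(a,b)_∞: sgn(-13)=−, sgn(26)=+, so +1.
(a,b)_11: α=0, u≡9; β=4, v≡3 (mod 11); (9|11)=+1, (3|11)=+1; sign (−1)^0·+1^4·+1^0 = +1.
(a,b)_19: α=2, u≡5; β=0, v≡7 (mod 19); (5|19)=+1, (7|19)=+1; sign (−1)^0·+1^0·+1^2 = +1.
(a,b)_29: α=-2, u≡20; β=-4, v≡11 (mod 29); (20|29)=+1, (11|29)=-1; sign (−1)^0·+1^-4·-1^-2 = +1.
(a,b)_17: α=2, u≡8; β=2, v≡4 (mod 17); (8|17)=+1, (4|17)=+1; sign (−1)^0·+1^2·+1^2 = +1.
(a,b)_7: α=-2, u≡2; β=-4, v≡3 (mod 7); (2|7)=+1, (3|7)=-1; sign (−1)^0·+1^-4·-1^-2 = +1.
(a,b)_13: α=1, u≡3; β=3, v≡7 (mod 13); (3|13)=+1, (7|13)=-1; sign (−1)^0·+1^3·-1^1 = -1.
(a,b)_3: α=0, u≡2; β=2, v≡2 (mod 3); (2|3)=-1, (2|3)=-1; sign (−1)^0·-1^2·-1^0 = +1.
|Ram(-13, 26)| = 2, even; anisotropic at {2, 13}.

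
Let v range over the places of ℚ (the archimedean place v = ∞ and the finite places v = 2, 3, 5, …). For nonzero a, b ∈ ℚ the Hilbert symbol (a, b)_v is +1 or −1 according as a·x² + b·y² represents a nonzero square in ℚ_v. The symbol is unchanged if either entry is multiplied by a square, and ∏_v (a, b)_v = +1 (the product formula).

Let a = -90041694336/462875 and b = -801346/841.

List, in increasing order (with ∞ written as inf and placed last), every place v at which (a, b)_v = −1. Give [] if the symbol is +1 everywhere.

[2, 3, 7, inf]

(a, b) ≡ (-2310, -16354) mod (ℚ^×)²; places V = {2, 3, 5, 7, 11, 13, 17, 19, 23, 29, 37, ∞}.
(a,b)_11: α=1, u≡7; β=0, v≡3 (mod 11); (7|11)=-1, (3|11)=+1; sign (−1)^0·-1^0·+1^1 = +1.
(a,b)_3: α=11, u≡1; β=0, v≡2 (mod 3); (1|3)=+1, (2|3)=-1; sign (−1)^0·+1^0·-1^11 = -1.
(a,b)_17: α=0, u≡1; β=1, v≡11 (mod 17); (1|17)=+1, (11|17)=-1; sign (−1)^0·+1^1·-1^0 = +1.
(a,b)_∞: sgn(-2310)=−, sgn(-16354)=−, so -1.
(a,b)_7: α=-1, u≡5; β=2, v≡5 (mod 7); (5|7)=-1, (5|7)=-1; sign (−1)^0·-1^2·-1^-1 = -1.
(a,b)_2: α=7, β=1; u≡5, v≡7 (mod 8); ε(u)ε(v)=0·1, αω(v)=7·0, βω(u)=1·1; sum ≡ 1  ⇒  -1.
(a,b)_29: α=0, u≡2; β=-2, v≡11 (mod 29); (2|29)=-1, (11|29)=-1; sign (−1)^0·-1^-2·-1^0 = +1.
(a,b)_13: α=0, u≡3; β=1, v≡12 (mod 13); (3|13)=+1, (12|13)=+1; sign (−1)^0·+1^1·+1^0 = +1.
(a,b)_5: α=-3, u≡3; β=0, v≡4 (mod 5); (3|5)=-1, (4|5)=+1; sign (−1)^0·-1^0·+1^-3 = +1.
(a,b)_19: α=2, u≡13; β=0, v≡11 (mod 19); (13|19)=-1, (11|19)=+1; sign (−1)^0·-1^0·+1^2 = +1.
(a,b)_37: α=0, u≡12; β=1, v≡5 (mod 37); (12|37)=+1, (5|37)=-1; sign (−1)^0·+1^1·-1^0 = +1.
(a,b)_23: α=-2, u≡12; β=0, v≡21 (mod 23); (12|23)=+1, (21|23)=-1; sign (−1)^0·+1^0·-1^-2 = +1.
(-2310, -16354 / ℚ) ramifies at {2, 3, 7, ∞}: a division algebra.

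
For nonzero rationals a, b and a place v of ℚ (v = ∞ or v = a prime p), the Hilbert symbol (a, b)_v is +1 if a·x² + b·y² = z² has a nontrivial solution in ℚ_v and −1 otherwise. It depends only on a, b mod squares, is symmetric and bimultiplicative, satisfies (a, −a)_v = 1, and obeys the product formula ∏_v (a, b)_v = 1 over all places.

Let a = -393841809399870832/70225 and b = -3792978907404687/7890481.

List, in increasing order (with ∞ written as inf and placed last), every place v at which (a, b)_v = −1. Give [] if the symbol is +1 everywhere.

[13, 29, 43, inf]

(a, b) ≡ (-88398583, -2156063) mod (ℚ^×)²; places V = {2, 3, 5, 7, 11, 13, 19, 29, 31, 37, 41, 43, 53, ∞}.
(a,b)_13: α=1, u≡5; β=1, v≡10 (mod 13); (5|13)=-1, (10|13)=+1; sign (−1)^0·-1^1·+1^1 = -1.
(a,b)_∞: sgn(-88398583)=−, sgn(-2156063)=−, so -1.
(a,b)_2: α=4, β=0; u≡1, v≡1 (mod 8); ε(u)ε(v)=0·0, αω(v)=4·0, βω(u)=0·0; sum ≡ 0  ⇒  +1.
(a,b)_3: α=0, u≡2; β=2, v≡1 (mod 3); (2|3)=-1, (1|3)=+1; sign (−1)^0·-1^2·+1^0 = +1.
(a,b)_41: α=3, u≡10; β=2, v≡23 (mod 41); (10|41)=+1, (23|41)=+1; sign (−1)^0·+1^2·+1^3 = +1.
(a,b)_7: α=1, u≡4; β=1, v≡3 (mod 7); (4|7)=+1, (3|7)=-1; sign (−1)^1·+1^1·-1^1 = +1.
(a,b)_19: α=1, u≡11; β=1, v≡14 (mod 19); (11|19)=+1, (14|19)=-1; sign (−1)^1·+1^1·-1^1 = +1.
(a,b)_5: α=-2, u≡2; β=0, v≡3 (mod 5); (2|5)=-1, (3|5)=-1; sign (−1)^0·-1^0·-1^-2 = +1.
(a,b)_29: α=1, u≡8; β=1, v≡22 (mod 29); (8|29)=-1, (22|29)=+1; sign (−1)^0·-1^1·+1^1 = -1.
(a,b)_31: α=0, u≡16; β=2, v≡19 (mod 31); (16|31)=+1, (19|31)=+1; sign (−1)^0·+1^2·+1^0 = +1.
(a,b)_37: α=2, u≡9; β=0, v≡25 (mod 37); (9|37)=+1, (25|37)=+1; sign (−1)^0·+1^0·+1^2 = +1.
(a,b)_43: α=1, u≡15; β=1, v≡24 (mod 43); (15|43)=+1, (24|43)=+1; sign (−1)^1·+1^1·+1^1 = -1.
(a,b)_11: α=2, u≡10; β=2, v≡3 (mod 11); (10|11)=-1, (3|11)=+1; sign (−1)^0·-1^2·+1^2 = +1.
(a,b)_53: α=-2, u≡52; β=-4, v≡22 (mod 53); (52|53)=+1, (22|53)=-1; sign (−1)^0·+1^-4·-1^-2 = +1.
Ram(-88398583, -2156063) = {13, 29, 43, ∞}; no ℚ_13-point on the conic.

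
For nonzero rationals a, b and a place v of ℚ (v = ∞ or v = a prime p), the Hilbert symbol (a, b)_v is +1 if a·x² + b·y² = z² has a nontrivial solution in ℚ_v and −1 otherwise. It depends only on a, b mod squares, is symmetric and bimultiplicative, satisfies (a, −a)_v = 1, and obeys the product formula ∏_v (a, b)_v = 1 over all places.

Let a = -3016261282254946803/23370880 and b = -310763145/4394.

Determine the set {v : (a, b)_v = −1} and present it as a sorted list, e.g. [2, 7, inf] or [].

[5, 11, 13, inf]

Mod squares: a ≡ -390, b ≡ -570570. Check v ∈ {∞, 2, 3, 5, 7, 11, 13, 17, 19, 23, 43, 53}.
v=∞: -390 < 0 and -570570 < 0  ⇒  (a,b)_∞ = -1.
v=53: a=53^-2·(≡20), b=53^0·(≡6) mod 53; (20|53)=-1, (6|53)=+1; (−1)^{-2·0·26}·(-1)^0·(+1)^-2 = +1.
v=3: a=3^5·(≡2), b=3^1·(≡1) mod 3; (2|3)=-1, (1|3)=+1; (−1)^{5·1·1}·(-1)^1·(+1)^5 = +1.
v=23: a=23^2·(≡1), b=23^0·(≡21) mod 23; (1|23)=+1, (21|23)=-1; (−1)^{2·0·11}·(+1)^0·(-1)^2 = +1.
v=7: a=7^4·(≡2), b=7^3·(≡6) mod 7; (2|7)=+1, (6|7)=-1; (−1)^{4·3·3}·(+1)^3·(-1)^4 = +1.
v=43: a=43^2·(≡41), b=43^0·(≡6) mod 43; (41|43)=+1, (6|43)=+1; (−1)^{2·0·21}·(+1)^0·(+1)^2 = +1.
v=17: a=17^0·(≡4), b=17^2·(≡8) mod 17; (4|17)=+1, (8|17)=+1; (−1)^{0·2·8}·(+1)^2·(+1)^0 = +1.
v=19: a=19^2·(≡7), b=19^1·(≡1) mod 19; (7|19)=+1, (1|19)=+1; (−1)^{2·1·9}·(+1)^1·(+1)^2 = +1.
v=13: a=13^-1·(≡9), b=13^-3·(≡11) mod 13; (9|13)=+1, (11|13)=-1; (−1)^{-1·-3·6}·(+1)^-3·(-1)^-1 = -1.
v=2: v_2(a)=-7, v_2(b)=-1; units ≡ 5, 3 (mod 8); ε·ε+αω+βω = 0·1+-7·1+-1·1 ≡ 0  ⇒  (a,b)_2 = +1.
v=5: a=5^-1·(≡2), b=5^1·(≡4) mod 5; (2|5)=-1, (4|5)=+1; (−1)^{-1·1·2}·(-1)^1·(+1)^-1 = -1.
v=11: a=11^4·(≡10), b=11^1·(≡10) mod 11; (10|11)=-1, (10|11)=-1; (−1)^{4·1·5}·(-1)^1·(-1)^4 = -1.
(-390, -570570 / ℚ) ramifies at {5, 11, 13, ∞}: a division algebra.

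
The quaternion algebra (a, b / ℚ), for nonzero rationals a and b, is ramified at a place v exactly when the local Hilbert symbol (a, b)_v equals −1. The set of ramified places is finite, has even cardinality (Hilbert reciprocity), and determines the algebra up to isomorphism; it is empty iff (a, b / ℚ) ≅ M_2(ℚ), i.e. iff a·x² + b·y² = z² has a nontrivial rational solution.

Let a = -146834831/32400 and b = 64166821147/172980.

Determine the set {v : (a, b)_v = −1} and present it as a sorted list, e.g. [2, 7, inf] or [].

[19, 23]

Mod squares: a ≡ -4199, b ≡ 25415. Check v ∈ {∞, 2, 3, 5, 11, 13, 17, 19, 23, 31}.
v=23: a=23^0·(≡20), b=23^1·(≡18) mod 23; (20|23)=-1, (18|23)=+1; (−1)^{0·1·11}·(-1)^1·(+1)^0 = -1.
v=31: a=31^0·(≡22), b=31^-2·(≡24) mod 31; (22|31)=-1, (24|31)=-1; (−1)^{0·-2·15}·(-1)^-2·(-1)^0 = +1.
v=13: a=13^1·(≡6), b=13^1·(≡8) mod 13; (6|13)=-1, (8|13)=-1; (−1)^{1·1·6}·(-1)^1·(-1)^1 = +1.
v=19: a=19^1·(≡5), b=19^2·(≡13) mod 19; (5|19)=+1, (13|19)=-1; (−1)^{1·2·9}·(+1)^2·(-1)^1 = -1.
v=17: a=17^3·(≡9), b=17^3·(≡16) mod 17; (9|17)=+1, (16|17)=+1; (−1)^{3·3·8}·(+1)^3·(+1)^3 = +1.
v=∞: -4199 < 0 and 25415 > 0  ⇒  (a,b)_∞ = +1.
v=3: a=3^-4·(≡1), b=3^-2·(≡2) mod 3; (1|3)=+1, (2|3)=-1; (−1)^{-4·-2·1}·(+1)^-2·(-1)^-4 = +1.
v=11: a=11^2·(≡4), b=11^2·(≡1) mod 11; (4|11)=+1, (1|11)=+1; (−1)^{2·2·5}·(+1)^2·(+1)^2 = +1.
v=2: v_2(a)=-4, v_2(b)=-2; units ≡ 1, 7 (mod 8); ε·ε+αω+βω = 0·1+-4·0+-2·0 ≡ 0  ⇒  (a,b)_2 = +1.
v=5: a=5^-2·(≡4), b=5^-1·(≡2) mod 5; (4|5)=+1, (2|5)=-1; (−1)^{-2·-1·2}·(+1)^-1·(-1)^-2 = +1.
|Ram(-4199, 25415)| = 2, even; anisotropic at {19, 23}.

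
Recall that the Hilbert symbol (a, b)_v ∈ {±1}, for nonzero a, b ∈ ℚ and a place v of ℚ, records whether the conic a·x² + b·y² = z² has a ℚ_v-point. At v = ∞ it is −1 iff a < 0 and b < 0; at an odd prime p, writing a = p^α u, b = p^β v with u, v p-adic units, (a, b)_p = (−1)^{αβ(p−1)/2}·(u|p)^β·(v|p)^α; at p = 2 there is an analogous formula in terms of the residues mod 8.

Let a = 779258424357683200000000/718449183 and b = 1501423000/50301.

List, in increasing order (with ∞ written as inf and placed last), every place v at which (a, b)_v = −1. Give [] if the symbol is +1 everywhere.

Mod squares: a ≡ 169694, b ≡ 1035981870. Check v ∈ {∞, 2, 3, 5, 7, 11, 17, 23, 31, 37}.
v=∞: 169694 > 0 and 1035981870 > 0  ⇒  (a,b)_∞ = +1.
v=37: a=37^2·(≡7), b=37^1·(≡20) mod 37; (7|37)=+1, (20|37)=-1; (−1)^{2·1·18}·(+1)^1·(-1)^2 = +1.
v=23: a=23^-3·(≡6), b=23^-1·(≡10) mod 23; (6|23)=+1, (10|23)=-1; (−1)^{-3·-1·11}·(+1)^-1·(-1)^-3 = +1.
v=3: a=3^-10·(≡2), b=3^-7·(≡2) mod 3; (2|3)=-1, (2|3)=-1; (−1)^{-10·-7·1}·(-1)^-7·(-1)^-10 = -1.
v=5: a=5^8·(≡4), b=5^3·(≡4) mod 5; (4|5)=+1, (4|5)=+1; (−1)^{8·3·2}·(+1)^3·(+1)^8 = +1.
v=31: a=31^3·(≡8), b=31^1·(≡3) mod 31; (8|31)=+1, (3|31)=-1; (−1)^{3·1·15}·(+1)^1·(-1)^3 = +1.
v=2: v_2(a)=23, v_2(b)=3; units ≡ 7, 7 (mod 8); ε·ε+αω+βω = 1·1+23·0+3·0 ≡ 1  ⇒  (a,b)_2 = -1.
v=7: a=7^3·(≡1), b=7^1·(≡2) mod 7; (1|7)=+1, (2|7)=+1; (−1)^{3·1·3}·(+1)^1·(+1)^3 = -1.
v=17: a=17^1·(≡3), b=17^1·(≡6) mod 17; (3|17)=-1, (6|17)=-1; (−1)^{1·1·8}·(-1)^1·(-1)^1 = +1.
v=11: a=11^0·(≡7), b=11^1·(≡8) mod 11; (7|11)=-1, (8|11)=-1; (−1)^{0·1·5}·(-1)^1·(-1)^0 = -1.
(169694, 1035981870 / ℚ) ramifies at {2, 3, 7, 11}: a division algebra.

[2, 3, 7, 11]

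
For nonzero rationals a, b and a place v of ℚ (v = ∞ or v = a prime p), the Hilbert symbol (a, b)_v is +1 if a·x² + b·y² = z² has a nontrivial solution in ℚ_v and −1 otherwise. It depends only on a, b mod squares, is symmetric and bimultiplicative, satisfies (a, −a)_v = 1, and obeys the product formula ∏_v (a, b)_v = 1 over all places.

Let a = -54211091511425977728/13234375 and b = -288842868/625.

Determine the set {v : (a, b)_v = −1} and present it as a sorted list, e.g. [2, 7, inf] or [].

[3, 37, 43, inf]

Mod squares: a ≡ -10234, b ≡ -4773. Check v ∈ {∞, 2, 3, 5, 7, 11, 17, 37, 41, 43}.
v=7: a=7^-1·(≡1), b=7^0·(≡4) mod 7; (1|7)=+1, (4|7)=+1; (−1)^{-1·0·3}·(+1)^0·(+1)^-1 = +1.
v=3: a=3^4·(≡2), b=3^3·(≡2) mod 3; (2|3)=-1, (2|3)=-1; (−1)^{4·3·1}·(-1)^3·(-1)^4 = -1.
v=2: v_2(a)=7, v_2(b)=2; units ≡ 3, 3 (mod 8); ε·ε+αω+βω = 1·1+7·1+2·1 ≡ 0  ⇒  (a,b)_2 = +1.
v=41: a=41^4·(≡40), b=41^2·(≡29) mod 41; (40|41)=+1, (29|41)=-1; (−1)^{4·2·20}·(+1)^2·(-1)^4 = +1.
v=11: a=11^-2·(≡8), b=11^0·(≡3) mod 11; (8|11)=-1, (3|11)=+1; (−1)^{-2·0·5}·(-1)^0·(+1)^-2 = +1.
v=17: a=17^1·(≡7), b=17^0·(≡4) mod 17; (7|17)=-1, (4|17)=+1; (−1)^{1·0·8}·(-1)^0·(+1)^1 = +1.
v=37: a=37^2·(≡22), b=37^1·(≡2) mod 37; (22|37)=-1, (2|37)=-1; (−1)^{2·1·18}·(-1)^1·(-1)^2 = -1.
v=5: a=5^-6·(≡1), b=5^-4·(≡2) mod 5; (1|5)=+1, (2|5)=-1; (−1)^{-6·-4·2}·(+1)^-4·(-1)^-6 = +1.
v=43: a=43^3·(≡27), b=43^1·(≡8) mod 43; (27|43)=-1, (8|43)=-1; (−1)^{3·1·21}·(-1)^1·(-1)^3 = -1.
v=∞: -10234 < 0 and -4773 < 0  ⇒  (a,b)_∞ = -1.
Ram(-10234, -4773) = {3, 37, 43, ∞}; no ℚ_3-point on the conic.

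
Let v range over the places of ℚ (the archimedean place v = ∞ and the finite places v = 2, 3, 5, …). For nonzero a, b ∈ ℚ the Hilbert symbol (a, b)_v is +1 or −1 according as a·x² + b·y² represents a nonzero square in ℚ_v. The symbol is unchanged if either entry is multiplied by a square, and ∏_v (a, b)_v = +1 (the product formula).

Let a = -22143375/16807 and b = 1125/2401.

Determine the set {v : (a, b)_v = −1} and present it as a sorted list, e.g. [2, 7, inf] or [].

Mod squares: a ≡ -105, b ≡ 5. Check v ∈ {∞, 2, 3, 5, 7}.
v=2: v_2(a)=0, v_2(b)=0; units ≡ 7, 5 (mod 8); ε·ε+αω+βω = 1·0+0·1+0·0 ≡ 0  ⇒  (a,b)_2 = +1.
v=5: a=5^3·(≡4), b=5^3·(≡4) mod 5; (4|5)=+1, (4|5)=+1; (−1)^{3·3·2}·(+1)^3·(+1)^3 = +1.
v=∞: -105 < 0 and 5 > 0  ⇒  (a,b)_∞ = +1.
v=7: a=7^-5·(≡5), b=7^-4·(≡5) mod 7; (5|7)=-1, (5|7)=-1; (−1)^{-5·-4·3}·(-1)^-4·(-1)^-5 = -1.
v=3: a=3^11·(≡1), b=3^2·(≡2) mod 3; (1|3)=+1, (2|3)=-1; (−1)^{11·2·1}·(+1)^2·(-1)^11 = -1.
|Ram(-105, 5)| = 2, even; anisotropic at {3, 7}.

[3, 7]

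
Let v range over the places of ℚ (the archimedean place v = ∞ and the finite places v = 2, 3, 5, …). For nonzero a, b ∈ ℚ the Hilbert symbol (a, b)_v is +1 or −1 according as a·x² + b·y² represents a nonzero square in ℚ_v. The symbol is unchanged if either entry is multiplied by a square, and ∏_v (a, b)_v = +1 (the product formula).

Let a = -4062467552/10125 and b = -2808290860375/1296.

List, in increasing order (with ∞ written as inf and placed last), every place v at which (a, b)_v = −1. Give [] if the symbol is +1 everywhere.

[23, inf]

Mod squares: a ≡ -86710, b ≡ -35815. Check v ∈ {∞, 2, 3, 5, 7, 11, 13, 19, 23, 29}.
v=23: a=23^1·(≡1), b=23^2·(≡5) mod 23; (1|23)=+1, (5|23)=-1; (−1)^{1·2·11}·(+1)^2·(-1)^1 = -1.
v=∞: -86710 < 0 and -35815 < 0  ⇒  (a,b)_∞ = -1.
v=3: a=3^-4·(≡2), b=3^-4·(≡2) mod 3; (2|3)=-1, (2|3)=-1; (−1)^{-4·-4·1}·(-1)^-4·(-1)^-4 = +1.
v=7: a=7^0·(≡6), b=7^2·(≡2) mod 7; (6|7)=-1, (2|7)=+1; (−1)^{0·2·3}·(-1)^2·(+1)^0 = +1.
v=2: v_2(a)=5, v_2(b)=-4; units ≡ 5, 1 (mod 8); ε·ε+αω+βω = 0·0+5·0+-4·1 ≡ 0  ⇒  (a,b)_2 = +1.
v=29: a=29^1·(≡27), b=29^1·(≡2) mod 29; (27|29)=-1, (2|29)=-1; (−1)^{1·1·14}·(-1)^1·(-1)^1 = +1.
v=11: a=11^4·(≡5), b=11^2·(≡9) mod 11; (5|11)=+1, (9|11)=+1; (−1)^{4·2·5}·(+1)^2·(+1)^4 = +1.
v=13: a=13^1·(≡10), b=13^1·(≡12) mod 13; (10|13)=+1, (12|13)=+1; (−1)^{1·1·6}·(+1)^1·(+1)^1 = +1.
v=19: a=19^0·(≡16), b=19^1·(≡18) mod 19; (16|19)=+1, (18|19)=-1; (−1)^{0·1·9}·(+1)^1·(-1)^0 = +1.
v=5: a=5^-3·(≡3), b=5^3·(≡2) mod 5; (3|5)=-1, (2|5)=-1; (−1)^{-3·3·2}·(-1)^3·(-1)^-3 = +1.
(-86710, -35815 / ℚ) ramifies at {23, ∞}: a division algebra.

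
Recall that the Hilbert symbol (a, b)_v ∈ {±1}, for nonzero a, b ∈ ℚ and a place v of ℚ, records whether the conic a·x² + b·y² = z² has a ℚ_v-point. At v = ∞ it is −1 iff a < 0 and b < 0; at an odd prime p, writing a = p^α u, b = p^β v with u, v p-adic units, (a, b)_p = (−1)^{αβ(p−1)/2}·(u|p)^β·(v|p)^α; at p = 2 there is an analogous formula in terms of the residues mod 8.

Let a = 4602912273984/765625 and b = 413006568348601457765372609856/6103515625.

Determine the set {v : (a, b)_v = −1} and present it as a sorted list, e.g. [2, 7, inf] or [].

[3, 37, 41, 43]

(a, b) ≡ (85517841, 2829) mod (ℚ^×)²; places V = {2, 3, 5, 7, 19, 23, 29, 37, 41, 43, ∞}.
(a,b)_23: α=1, u≡17; β=3, v≡12 (mod 23); (17|23)=-1, (12|23)=+1; sign (−1)^1·-1^3·+1^1 = +1.
(a,b)_7: α=-2, u≡3; β=2, v≡1 (mod 7); (3|7)=-1, (1|7)=+1; sign (−1)^0·-1^2·+1^-2 = +1.
(a,b)_29: α=2, u≡26; β=4, v≡13 (mod 29); (26|29)=-1, (13|29)=+1; sign (−1)^0·-1^4·+1^2 = +1.
(a,b)_∞: sgn(85517841)=+, sgn(2829)=+, so +1.
(a,b)_37: α=1, u≡5; β=2, v≡24 (mod 37); (5|37)=-1, (24|37)=-1; sign (−1)^0·-1^2·-1^1 = -1.
(a,b)_19: α=1, u≡8; β=2, v≡16 (mod 19); (8|19)=-1, (16|19)=+1; sign (−1)^0·-1^2·+1^1 = +1.
(a,b)_5: α=-6, u≡1; β=-14, v≡1 (mod 5); (1|5)=+1, (1|5)=+1; sign (−1)^0·+1^-14·+1^-6 = +1.
(a,b)_41: α=1, u≡8; β=3, v≡13 (mod 41); (8|41)=+1, (13|41)=-1; sign (−1)^0·+1^3·-1^1 = -1.
(a,b)_43: α=1, u≡33; β=2, v≡3 (mod 43); (33|43)=-1, (3|43)=-1; sign (−1)^0·-1^2·-1^1 = -1.
(a,b)_2: α=6, β=6; u≡1, v≡5 (mod 8); ε(u)ε(v)=0·0, αω(v)=6·1, βω(u)=6·0; sum ≡ 0  ⇒  +1.
(a,b)_3: α=1, u≡1; β=5, v≡1 (mod 3); (1|3)=+1, (1|3)=+1; sign (−1)^1·+1^5·+1^1 = -1.
|Ram(85517841, 2829)| = 4, even; anisotropic at {3, 37, 41, 43}.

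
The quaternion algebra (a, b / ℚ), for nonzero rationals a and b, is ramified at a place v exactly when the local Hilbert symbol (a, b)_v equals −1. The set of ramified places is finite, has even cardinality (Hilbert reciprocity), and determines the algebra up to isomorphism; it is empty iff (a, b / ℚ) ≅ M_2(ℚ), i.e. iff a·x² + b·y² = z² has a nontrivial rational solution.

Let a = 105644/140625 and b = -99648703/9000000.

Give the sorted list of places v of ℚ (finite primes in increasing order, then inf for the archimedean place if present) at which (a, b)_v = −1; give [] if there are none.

(a, b) ≡ (11, -7) mod (ℚ^×)²; places V = {2, 3, 5, 7, 11, ∞}.
(a,b)_∞: sgn(11)=+, sgn(-7)=−, so +1.
(a,b)_5: α=-6, u≡1; β=-6, v≡2 (mod 5); (1|5)=+1, (2|5)=-1; sign (−1)^0·+1^-6·-1^-6 = +1.
(a,b)_3: α=-2, u≡2; β=-2, v≡2 (mod 3); (2|3)=-1, (2|3)=-1; sign (−1)^0·-1^-2·-1^-2 = +1.
(a,b)_7: α=4, u≡1; β=7, v≡6 (mod 7); (1|7)=+1, (6|7)=-1; sign (−1)^0·+1^7·-1^4 = +1.
(a,b)_2: α=2, β=-6; u≡3, v≡1 (mod 8); ε(u)ε(v)=1·0, αω(v)=2·0, βω(u)=-6·1; sum ≡ 0  ⇒  +1.
(a,b)_11: α=1, u≡1; β=2, v≡3 (mod 11); (1|11)=+1, (3|11)=+1; sign (−1)^0·+1^2·+1^1 = +1.
Ram(a, b) = ∅: the form 11·x² + -7·y² − z² is isotropic over every ℚ_v, so by Hasse–Minkowski it is isotropic over ℚ.

[]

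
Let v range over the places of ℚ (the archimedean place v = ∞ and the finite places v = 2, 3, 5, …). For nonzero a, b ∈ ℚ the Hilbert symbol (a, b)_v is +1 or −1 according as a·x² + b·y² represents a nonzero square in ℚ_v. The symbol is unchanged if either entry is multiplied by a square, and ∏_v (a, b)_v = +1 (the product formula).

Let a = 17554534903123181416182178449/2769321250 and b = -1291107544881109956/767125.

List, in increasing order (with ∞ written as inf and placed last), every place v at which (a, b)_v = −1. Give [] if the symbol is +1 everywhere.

[2, 7, 13, 17]

Mod squares: a ≡ 34034, b ≡ -85. Check v ∈ {∞, 2, 3, 5, 7, 11, 13, 17, 19}.
v=13: a=13^7·(≡11), b=13^4·(≡7) mod 13; (11|13)=-1, (7|13)=-1; (−1)^{7·4·6}·(-1)^4·(-1)^7 = -1.
v=5: a=5^-4·(≡1), b=5^-3·(≡2) mod 5; (1|5)=+1, (2|5)=-1; (−1)^{-4·-3·2}·(+1)^-3·(-1)^-4 = +1.
v=2: v_2(a)=-1, v_2(b)=2; units ≡ 1, 3 (mod 8); ε·ε+αω+βω = 0·1+-1·1+2·0 ≡ 1  ⇒  (a,b)_2 = -1.
v=11: a=11^5·(≡1), b=11^4·(≡1) mod 11; (1|11)=+1, (1|11)=+1; (−1)^{5·4·5}·(+1)^4·(+1)^5 = +1.
v=19: a=19^-4·(≡11), b=19^-2·(≡10) mod 19; (11|19)=+1, (10|19)=-1; (−1)^{-4·-2·9}·(+1)^-2·(-1)^-4 = +1.
v=7: a=7^9·(≡2), b=7^6·(≡5) mod 7; (2|7)=+1, (5|7)=-1; (−1)^{9·6·3}·(+1)^6·(-1)^9 = -1.
v=17: a=17^-1·(≡16), b=17^-1·(≡6) mod 17; (16|17)=+1, (6|17)=-1; (−1)^{-1·-1·8}·(+1)^-1·(-1)^-1 = -1.
v=∞: 34034 > 0 and -85 < 0  ⇒  (a,b)_∞ = +1.
v=3: a=3^16·(≡2), b=3^8·(≡2) mod 3; (2|3)=-1, (2|3)=-1; (−1)^{16·8·1}·(-1)^8·(-1)^16 = +1.
(34034, -85 / ℚ) ramifies at {2, 7, 13, 17}: a division algebra.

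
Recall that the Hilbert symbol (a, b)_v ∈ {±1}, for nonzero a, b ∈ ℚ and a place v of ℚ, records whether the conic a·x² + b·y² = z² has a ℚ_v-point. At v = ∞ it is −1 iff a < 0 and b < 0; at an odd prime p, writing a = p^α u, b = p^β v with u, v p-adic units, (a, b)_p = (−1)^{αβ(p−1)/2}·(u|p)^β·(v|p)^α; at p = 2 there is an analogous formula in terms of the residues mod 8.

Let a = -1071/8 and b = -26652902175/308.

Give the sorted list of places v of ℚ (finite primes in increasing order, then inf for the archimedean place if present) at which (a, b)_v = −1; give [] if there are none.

Mod squares: a ≡ -238, b ≡ -3506811. Check v ∈ {∞, 2, 3, 5, 7, 11, 17, 19, 47}.
v=11: a=11^0·(≡5), b=11^-1·(≡4) mod 11; (5|11)=+1, (4|11)=+1; (−1)^{0·-1·5}·(+1)^-1·(+1)^0 = +1.
v=2: v_2(a)=-3, v_2(b)=-2; units ≡ 1, 5 (mod 8); ε·ε+αω+βω = 0·0+-3·1+-2·0 ≡ 1  ⇒  (a,b)_2 = -1.
v=∞: -238 < 0 and -3506811 < 0  ⇒  (a,b)_∞ = -1.
v=17: a=17^1·(≡7), b=17^3·(≡7) mod 17; (7|17)=-1, (7|17)=-1; (−1)^{1·3·8}·(-1)^3·(-1)^1 = +1.
v=3: a=3^2·(≡2), b=3^5·(≡1) mod 3; (2|3)=-1, (1|3)=+1; (−1)^{2·5·1}·(-1)^5·(+1)^2 = -1.
v=5: a=5^0·(≡3), b=5^2·(≡1) mod 5; (3|5)=-1, (1|5)=+1; (−1)^{0·2·2}·(-1)^2·(+1)^0 = +1.
v=47: a=47^0·(≡13), b=47^1·(≡23) mod 47; (13|47)=-1, (23|47)=-1; (−1)^{0·1·23}·(-1)^1·(-1)^0 = -1.
v=7: a=7^1·(≡1), b=7^-1·(≡5) mod 7; (1|7)=+1, (5|7)=-1; (−1)^{1·-1·3}·(+1)^-1·(-1)^1 = +1.
v=19: a=19^0·(≡11), b=19^1·(≡5) mod 19; (11|19)=+1, (5|19)=+1; (−1)^{0·1·9}·(+1)^1·(+1)^0 = +1.
|Ram(-238, -3506811)| = 4, even; anisotropic at {2, 3, 47, ∞}.

[2, 3, 47, inf]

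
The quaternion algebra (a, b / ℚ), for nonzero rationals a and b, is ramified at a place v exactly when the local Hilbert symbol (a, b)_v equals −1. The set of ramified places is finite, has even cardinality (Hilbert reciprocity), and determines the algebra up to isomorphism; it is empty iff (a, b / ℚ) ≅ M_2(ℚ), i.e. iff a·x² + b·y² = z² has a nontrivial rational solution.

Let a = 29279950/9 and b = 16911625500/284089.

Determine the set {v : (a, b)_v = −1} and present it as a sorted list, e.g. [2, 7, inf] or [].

[2, 5, 19, 37]

(a, b) ≡ (23902, 17255) mod (ℚ^×)²; places V = {2, 3, 5, 7, 11, 13, 17, 19, 29, 37, 41, ∞}.
(a,b)_∞: sgn(23902)=+, sgn(17255)=+, so +1.
(a,b)_29: α=0, u≡24; β=1, v≡19 (mod 29); (24|29)=+1, (19|29)=-1; sign (−1)^0·+1^1·-1^0 = +1.
(a,b)_19: α=1, u≡4; β=0, v≡12 (mod 19); (4|19)=+1, (12|19)=-1; sign (−1)^0·+1^0·-1^1 = -1.
(a,b)_3: α=-2, u≡1; β=4, v≡2 (mod 3); (1|3)=+1, (2|3)=-1; sign (−1)^0·+1^4·-1^-2 = +1.
(a,b)_11: α=0, u≡2; β=2, v≡2 (mod 11); (2|11)=-1, (2|11)=-1; sign (−1)^0·-1^2·-1^0 = +1.
(a,b)_37: α=1, u≡24; β=0, v≡18 (mod 37); (24|37)=-1, (18|37)=-1; sign (−1)^0·-1^0·-1^1 = -1.
(a,b)_41: α=0, u≡37; β=-2, v≡6 (mod 41); (37|41)=+1, (6|41)=-1; sign (−1)^0·+1^-2·-1^0 = +1.
(a,b)_13: α=0, u≡7; β=-2, v≡4 (mod 13); (7|13)=-1, (4|13)=+1; sign (−1)^0·-1^-2·+1^0 = +1.
(a,b)_17: α=1, u≡7; β=1, v≡11 (mod 17); (7|17)=-1, (11|17)=-1; sign (−1)^0·-1^1·-1^1 = +1.
(a,b)_7: α=2, u≡1; β=1, v≡2 (mod 7); (1|7)=+1, (2|7)=+1; sign (−1)^0·+1^1·+1^2 = +1.
(a,b)_5: α=2, u≡2; β=3, v≡1 (mod 5); (2|5)=-1, (1|5)=+1; sign (−1)^0·-1^3·+1^2 = -1.
(a,b)_2: α=1, β=2; u≡7, v≡7 (mod 8); ε(u)ε(v)=1·1, αω(v)=1·0, βω(u)=2·0; sum ≡ 1  ⇒  -1.
|Ram(23902, 17255)| = 4, even; anisotropic at {2, 5, 19, 37}.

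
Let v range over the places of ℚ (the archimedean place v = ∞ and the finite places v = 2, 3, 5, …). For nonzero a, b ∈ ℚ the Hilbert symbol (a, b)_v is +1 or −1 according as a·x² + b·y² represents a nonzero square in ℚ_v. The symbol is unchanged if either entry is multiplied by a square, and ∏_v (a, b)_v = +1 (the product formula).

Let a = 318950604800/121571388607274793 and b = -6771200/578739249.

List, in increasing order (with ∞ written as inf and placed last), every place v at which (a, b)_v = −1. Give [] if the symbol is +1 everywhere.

(a, b) ≡ (759, -2) mod (ℚ^×)²; places V = {2, 3, 5, 11, 23, 29, ∞}.
(a,b)_11: α=-3, u≡5; β=-2, v≡1 (mod 11); (5|11)=+1, (1|11)=+1; sign (−1)^0·+1^-2·+1^-3 = +1.
(a,b)_5: α=2, u≡4; β=2, v≡3 (mod 5); (4|5)=+1, (3|5)=-1; sign (−1)^0·+1^2·-1^2 = +1.
(a,b)_3: α=-17, u≡1; β=-14, v≡1 (mod 3); (1|3)=+1, (1|3)=+1; sign (−1)^0·+1^-14·+1^-17 = +1.
(a,b)_23: α=3, u≡5; β=2, v≡11 (mod 23); (5|23)=-1, (11|23)=-1; sign (−1)^0·-1^2·-1^3 = -1.
(a,b)_∞: sgn(759)=+, sgn(-2)=−, so +1.
(a,b)_2: α=20, β=9; u≡7, v≡7 (mod 8); ε(u)ε(v)=1·1, αω(v)=20·0, βω(u)=9·0; sum ≡ 1  ⇒  -1.
(a,b)_29: α=-4, u≡23; β=0, v≡27 (mod 29); (23|29)=+1, (27|29)=-1; sign (−1)^0·+1^0·-1^-4 = +1.
Ram(759, -2) = {2, 23}; no ℚ_2-point on the conic.

[2, 23]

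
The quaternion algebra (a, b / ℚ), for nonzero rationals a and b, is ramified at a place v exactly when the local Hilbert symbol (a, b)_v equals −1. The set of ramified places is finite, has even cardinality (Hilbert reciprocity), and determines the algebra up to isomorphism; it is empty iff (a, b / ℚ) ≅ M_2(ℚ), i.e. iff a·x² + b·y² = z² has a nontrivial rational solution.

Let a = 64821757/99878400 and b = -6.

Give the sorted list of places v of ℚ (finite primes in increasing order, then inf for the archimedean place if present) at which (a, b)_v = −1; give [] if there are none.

[2, 13]

(a, b) ≡ (78, -6) mod (ℚ^×)²; places V = {2, 3, 5, 7, 11, 13, 17, 29, ∞}.
(a,b)_11: α=2, u≡1; β=0, v≡5 (mod 11); (1|11)=+1, (5|11)=+1; sign (−1)^0·+1^0·+1^2 = +1.
(a,b)_13: α=1, u≡2; β=0, v≡7 (mod 13); (2|13)=-1, (7|13)=-1; sign (−1)^0·-1^0·-1^1 = -1.
(a,b)_3: α=-3, u≡2; β=1, v≡1 (mod 3); (2|3)=-1, (1|3)=+1; sign (−1)^1·-1^1·+1^-3 = +1.
(a,b)_17: α=-2, u≡11; β=0, v≡11 (mod 17); (11|17)=-1, (11|17)=-1; sign (−1)^0·-1^0·-1^-2 = +1.
(a,b)_∞: sgn(78)=+, sgn(-6)=−, so +1.
(a,b)_2: α=-9, β=1; u≡7, v≡5 (mod 8); ε(u)ε(v)=1·0, αω(v)=-9·1, βω(u)=1·0; sum ≡ 1  ⇒  -1.
(a,b)_7: α=2, u≡2; β=0, v≡1 (mod 7); (2|7)=+1, (1|7)=+1; sign (−1)^0·+1^0·+1^2 = +1.
(a,b)_5: α=-2, u≡2; β=0, v≡4 (mod 5); (2|5)=-1, (4|5)=+1; sign (−1)^0·-1^0·+1^-2 = +1.
(a,b)_29: α=2, u≡9; β=0, v≡23 (mod 29); (9|29)=+1, (23|29)=+1; sign (−1)^0·+1^0·+1^2 = +1.
(78, -6 / ℚ) ramifies at {2, 13}: a division algebra.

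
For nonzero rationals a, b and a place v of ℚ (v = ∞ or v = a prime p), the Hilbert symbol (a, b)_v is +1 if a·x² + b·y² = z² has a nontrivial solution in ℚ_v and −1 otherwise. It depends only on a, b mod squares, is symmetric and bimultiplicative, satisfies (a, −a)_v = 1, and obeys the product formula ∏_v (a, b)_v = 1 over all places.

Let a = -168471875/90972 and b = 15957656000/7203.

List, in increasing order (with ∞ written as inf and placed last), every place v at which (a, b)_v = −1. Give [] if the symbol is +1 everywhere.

Mod squares: a ≡ -11165, b ≡ 177045. Check v ∈ {∞, 2, 3, 5, 7, 11, 13, 19, 29, 37}.
v=29: a=29^1·(≡8), b=29^1·(≡15) mod 29; (8|29)=-1, (15|29)=-1; (−1)^{1·1·14}·(-1)^1·(-1)^1 = +1.
v=2: v_2(a)=-2, v_2(b)=6; units ≡ 3, 5 (mod 8); ε·ε+αω+βω = 1·0+-2·1+6·1 ≡ 0  ⇒  (a,b)_2 = +1.
v=∞: -11165 < 0 and 177045 > 0  ⇒  (a,b)_∞ = +1.
v=11: a=11^1·(≡8), b=11^1·(≡8) mod 11; (8|11)=-1, (8|11)=-1; (−1)^{1·1·5}·(-1)^1·(-1)^1 = -1.
v=37: a=37^0·(≡30), b=37^1·(≡11) mod 37; (30|37)=+1, (11|37)=+1; (−1)^{0·1·18}·(+1)^1·(+1)^0 = +1.
v=13: a=13^2·(≡11), b=13^2·(≡8) mod 13; (11|13)=-1, (8|13)=-1; (−1)^{2·2·6}·(-1)^2·(-1)^2 = +1.
v=19: a=19^-2·(≡16), b=19^0·(≡15) mod 19; (16|19)=+1, (15|19)=-1; (−1)^{-2·0·9}·(+1)^0·(-1)^-2 = +1.
v=3: a=3^-2·(≡1), b=3^-1·(≡2) mod 3; (1|3)=+1, (2|3)=-1; (−1)^{-2·-1·1}·(+1)^-1·(-1)^-2 = +1.
v=5: a=5^5·(≡2), b=5^3·(≡1) mod 5; (2|5)=-1, (1|5)=+1; (−1)^{5·3·2}·(-1)^3·(+1)^5 = -1.
v=7: a=7^-1·(≡4), b=7^-4·(≡2) mod 7; (4|7)=+1, (2|7)=+1; (−1)^{-1·-4·3}·(+1)^-4·(+1)^-1 = +1.
Ram(-11165, 177045) = {5, 11}; no ℚ_5-point on the conic.

[5, 11]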